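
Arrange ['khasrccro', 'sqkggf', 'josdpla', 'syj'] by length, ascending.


Compute lengths:
  'khasrccro' has length 9
  'sqkggf' has length 6
  'josdpla' has length 7
  'syj' has length 3
Lengths in increasing order: 3 < 6 < 7 < 9
Listing the words in that order gives the answer.
Final answer: ['syj', 'sqkggf', 'josdpla', 'khasrccro']


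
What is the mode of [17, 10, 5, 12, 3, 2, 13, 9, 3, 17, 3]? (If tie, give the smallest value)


Count the frequency of each value:
  2 appears 1 time(s)
  3 appears 3 time(s)
  5 appears 1 time(s)
  9 appears 1 time(s)
  10 appears 1 time(s)
  12 appears 1 time(s)
  13 appears 1 time(s)
  17 appears 2 time(s)
Maximum frequency is 3.
Only 3 reaches that frequency, so it is the mode.
Final answer: 3


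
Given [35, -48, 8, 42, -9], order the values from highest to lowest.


Original list: [35, -48, 8, 42, -9]
Repeatedly take the largest remaining element:
  Remaining [35, -48, 8, 42, -9] -> largest is 42
  Remaining [35, -48, 8, -9] -> largest is 35
  Remaining [-48, 8, -9] -> largest is 8
  Remaining [-48, -9] -> largest is -9
  Remaining [-48] -> largest is -48
Collecting the picks in order gives the descending list.
Final answer: [42, 35, 8, -9, -48]


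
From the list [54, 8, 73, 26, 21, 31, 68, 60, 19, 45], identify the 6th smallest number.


Sort ascending: [8, 19, 21, 26, 31, 45, 54, 60, 68, 73]
The 6th element (1-indexed) is at index 5.
Value = 45
Final answer: 45


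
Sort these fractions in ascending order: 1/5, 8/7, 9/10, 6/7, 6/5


Convert to decimal for comparison:
  1/5 = 0.2
  8/7 = 1.1429
  9/10 = 0.9
  6/7 = 0.8571
  6/5 = 1.2
Decimals in increasing order: 0.2 < 0.8571 < 0.9 < 1.1429 < 1.2
Writing each back as its fraction gives the sorted order.
Final answer: 1/5, 6/7, 9/10, 8/7, 6/5


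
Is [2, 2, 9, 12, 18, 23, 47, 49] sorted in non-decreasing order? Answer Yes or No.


Check consecutive pairs:
  2 <= 2? True
  2 <= 9? True
  9 <= 12? True
  12 <= 18? True
  18 <= 23? True
  23 <= 47? True
  47 <= 49? True
Every consecutive pair is in order, so the list is non-decreasing.
Final answer: Yes


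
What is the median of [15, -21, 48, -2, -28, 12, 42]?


First, sort the list: [-28, -21, -2, 12, 15, 42, 48]
The list has 7 elements (odd count).
The middle index is 3 (0-based), and the element there is 12.
Final answer: 12


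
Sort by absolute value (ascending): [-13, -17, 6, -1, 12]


Compute absolute values:
  |-13| = 13
  |-17| = 17
  |6| = 6
  |-1| = 1
  |12| = 12
Absolute values in increasing order: 1 < 6 < 12 < 13 < 17
Listing the original numbers in that order gives the answer.
Final answer: [-1, 6, 12, -13, -17]


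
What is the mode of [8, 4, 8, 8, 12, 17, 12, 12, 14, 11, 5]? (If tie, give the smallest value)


Count the frequency of each value:
  4 appears 1 time(s)
  5 appears 1 time(s)
  8 appears 3 time(s)
  11 appears 1 time(s)
  12 appears 3 time(s)
  14 appears 1 time(s)
  17 appears 1 time(s)
Maximum frequency is 3.
Values reaching that frequency: [8, 12]; the smallest is 8.
Final answer: 8


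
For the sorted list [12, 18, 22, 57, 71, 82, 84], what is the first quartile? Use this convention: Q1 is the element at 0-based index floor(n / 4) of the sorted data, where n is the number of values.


The list has n = 7 elements.
Q1 index = floor(7 / 4) = floor(1.75) = 1
Counting from index 0 in the sorted data, the element at index 1 is 18.
Final answer: 18


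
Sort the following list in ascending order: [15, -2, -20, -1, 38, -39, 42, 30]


Original list: [15, -2, -20, -1, 38, -39, 42, 30]
Repeatedly take the smallest remaining element:
  Remaining [15, -2, -20, -1, 38, -39, 42, 30] -> smallest is -39
  Remaining [15, -2, -20, -1, 38, 42, 30] -> smallest is -20
  Remaining [15, -2, -1, 38, 42, 30] -> smallest is -2
  Remaining [15, -1, 38, 42, 30] -> smallest is -1
  Remaining [15, 38, 42, 30] -> smallest is 15
  Remaining [38, 42, 30] -> smallest is 30
  Remaining [38, 42] -> smallest is 38
  Remaining [42] -> smallest is 42
Collecting the picks in order gives the sorted list.
Final answer: [-39, -20, -2, -1, 15, 30, 38, 42]


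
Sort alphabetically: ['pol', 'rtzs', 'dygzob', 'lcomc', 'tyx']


Compare strings character by character (the first differing letter decides):
  'dygzob' < 'lcomc' since 'd' < 'l' at position 1
  'lcomc' < 'pol' since 'l' < 'p' at position 1
  'pol' < 'rtzs' since 'p' < 'r' at position 1
  'rtzs' < 'tyx' since 'r' < 't' at position 1
Chaining these comparisons gives the alphabetical order.
Final answer: ['dygzob', 'lcomc', 'pol', 'rtzs', 'tyx']


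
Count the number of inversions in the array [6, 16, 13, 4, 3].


For each element, count the later elements that are smaller than it:
  6 (index 0): smaller elements after it = [4, 3] -> 2
  16 (index 1): smaller elements after it = [13, 4, 3] -> 3
  13 (index 2): smaller elements after it = [4, 3] -> 2
  4 (index 3): smaller elements after it = [3] -> 1
Total inversions = 2 + 3 + 2 + 1 = 8
Final answer: 8


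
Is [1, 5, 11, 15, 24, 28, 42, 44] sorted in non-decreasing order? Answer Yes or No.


Check consecutive pairs:
  1 <= 5? True
  5 <= 11? True
  11 <= 15? True
  15 <= 24? True
  24 <= 28? True
  28 <= 42? True
  42 <= 44? True
Every consecutive pair is in order, so the list is non-decreasing.
Final answer: Yes


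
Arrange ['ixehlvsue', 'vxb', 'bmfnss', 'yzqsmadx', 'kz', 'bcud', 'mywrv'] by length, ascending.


Compute lengths:
  'ixehlvsue' has length 9
  'vxb' has length 3
  'bmfnss' has length 6
  'yzqsmadx' has length 8
  'kz' has length 2
  'bcud' has length 4
  'mywrv' has length 5
Lengths in increasing order: 2 < 3 < 4 < 5 < 6 < 8 < 9
Listing the words in that order gives the answer.
Final answer: ['kz', 'vxb', 'bcud', 'mywrv', 'bmfnss', 'yzqsmadx', 'ixehlvsue']


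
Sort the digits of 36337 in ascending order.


The number 36337 has digits: 3, 6, 3, 3, 7
Sorted: 3, 3, 3, 6, 7
Joining the sorted digits gives the result.
Final answer: 33367


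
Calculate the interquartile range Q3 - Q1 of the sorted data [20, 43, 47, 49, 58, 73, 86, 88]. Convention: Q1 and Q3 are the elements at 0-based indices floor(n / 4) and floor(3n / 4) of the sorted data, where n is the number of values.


The data has n = 8 elements.
Q1 index = floor(8 / 4) = floor(2) = 2; Q3 index = floor(3 * 8 / 4) = floor(6) = 6
Q1 = element at index 2 = 47
Q3 = element at index 6 = 86
IQR = 86 - 47 = 39
Final answer: 39


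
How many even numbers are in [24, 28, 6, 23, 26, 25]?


Check each element:
  24 is even
  28 is even
  6 is even
  23 is odd
  26 is even
  25 is odd
Evens: [24, 28, 6, 26]
Count of evens = 4
Final answer: 4


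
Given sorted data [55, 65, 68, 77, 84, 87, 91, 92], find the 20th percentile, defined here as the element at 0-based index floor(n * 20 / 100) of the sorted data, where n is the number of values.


The dataset has n = 8 elements.
Index = floor(8 * 20 / 100) = floor(160 / 100) = floor(1.6) = 1
Counting from index 0 in the sorted data, the element at index 1 is 65.
Final answer: 65


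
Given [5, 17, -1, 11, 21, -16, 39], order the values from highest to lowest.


Original list: [5, 17, -1, 11, 21, -16, 39]
Repeatedly take the largest remaining element:
  Remaining [5, 17, -1, 11, 21, -16, 39] -> largest is 39
  Remaining [5, 17, -1, 11, 21, -16] -> largest is 21
  Remaining [5, 17, -1, 11, -16] -> largest is 17
  Remaining [5, -1, 11, -16] -> largest is 11
  Remaining [5, -1, -16] -> largest is 5
  Remaining [-1, -16] -> largest is -1
  Remaining [-16] -> largest is -16
Collecting the picks in order gives the descending list.
Final answer: [39, 21, 17, 11, 5, -1, -16]


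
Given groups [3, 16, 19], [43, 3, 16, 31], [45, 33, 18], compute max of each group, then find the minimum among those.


Find max of each group:
  Group 1: [3, 16, 19] -> max = 19
  Group 2: [43, 3, 16, 31] -> max = 43
  Group 3: [45, 33, 18] -> max = 45
Maxes: [19, 43, 45]
Minimum of maxes = 19
Final answer: 19


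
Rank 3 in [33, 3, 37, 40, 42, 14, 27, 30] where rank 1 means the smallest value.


Sort ascending: [3, 14, 27, 30, 33, 37, 40, 42]
Find 3 in the sorted list.
3 is at position 1 (1-indexed).
Final answer: 1


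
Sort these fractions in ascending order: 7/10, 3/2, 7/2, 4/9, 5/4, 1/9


Convert to decimal for comparison:
  7/10 = 0.7
  3/2 = 1.5
  7/2 = 3.5
  4/9 = 0.4444
  5/4 = 1.25
  1/9 = 0.1111
Decimals in increasing order: 0.1111 < 0.4444 < 0.7 < 1.25 < 1.5 < 3.5
Writing each back as its fraction gives the sorted order.
Final answer: 1/9, 4/9, 7/10, 5/4, 3/2, 7/2


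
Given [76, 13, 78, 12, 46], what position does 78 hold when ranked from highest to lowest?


Sort descending: [78, 76, 46, 13, 12]
Find 78 in the sorted list.
78 is at position 1.
Final answer: 1


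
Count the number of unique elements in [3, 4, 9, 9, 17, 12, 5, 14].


List all unique values:
Distinct values: [3, 4, 5, 9, 12, 14, 17]
Count = 7
Final answer: 7


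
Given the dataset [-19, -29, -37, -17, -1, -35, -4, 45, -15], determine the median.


First, sort the list: [-37, -35, -29, -19, -17, -15, -4, -1, 45]
The list has 9 elements (odd count).
The middle index is 4 (0-based), and the element there is -17.
Final answer: -17


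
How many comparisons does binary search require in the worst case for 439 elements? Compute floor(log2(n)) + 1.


Binary search halves the search space each step.
Maximum comparisons = floor(log2(439)) + 1
log2(439) = 8.7781
floor(log2(439)) = 8, so 8 + 1 = 9
Final answer: 9


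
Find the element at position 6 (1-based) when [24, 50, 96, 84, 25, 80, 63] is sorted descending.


Sort descending: [96, 84, 80, 63, 50, 25, 24]
The 6th element (1-indexed) is at index 5.
Value = 25
Final answer: 25


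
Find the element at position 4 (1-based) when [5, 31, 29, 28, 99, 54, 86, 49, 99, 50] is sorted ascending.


Sort ascending: [5, 28, 29, 31, 49, 50, 54, 86, 99, 99]
The 4th element (1-indexed) is at index 3.
Value = 31
Final answer: 31


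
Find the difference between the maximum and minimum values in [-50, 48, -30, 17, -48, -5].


Maximum value: 48
Minimum value: -50
Range = 48 - (-50) = 98
Final answer: 98


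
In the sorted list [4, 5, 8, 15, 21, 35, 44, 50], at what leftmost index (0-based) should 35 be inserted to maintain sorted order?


List is sorted: [4, 5, 8, 15, 21, 35, 44, 50]
We need the leftmost position where 35 can be inserted, i.e. the first index whose element is >= 35 (or the end of the list if none is).
Binary search with low=0, high=8 (0-based indices):
  low=0, high=8, mid=4: a[4]=21 < 35, so low = 5
  low=5, high=8, mid=6: a[6]=44 >= 35, so high = 6
  low=5, high=6, mid=5: a[5]=35 >= 35, so high = 5
Now low = high = 5, so the insertion index is 5.
Final answer: 5


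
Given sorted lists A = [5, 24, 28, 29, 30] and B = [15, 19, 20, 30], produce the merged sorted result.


List A: [5, 24, 28, 29, 30]
List B: [15, 19, 20, 30]
Repeatedly compare the front elements and take the smaller:
  5 vs 15 -> take 5
  24 vs 15 -> take 15
  24 vs 19 -> take 19
  24 vs 20 -> take 20
  24 vs 30 -> take 24
  28 vs 30 -> take 28
  29 vs 30 -> take 29
  30 vs 30 -> take 30
  A is exhausted; append the rest of B: [30]
Final answer: [5, 15, 19, 20, 24, 28, 29, 30, 30]


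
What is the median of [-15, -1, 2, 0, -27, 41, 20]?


First, sort the list: [-27, -15, -1, 0, 2, 20, 41]
The list has 7 elements (odd count).
The middle index is 3 (0-based), and the element there is 0.
Final answer: 0


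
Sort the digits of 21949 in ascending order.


The number 21949 has digits: 2, 1, 9, 4, 9
Sorted: 1, 2, 4, 9, 9
Joining the sorted digits gives the result.
Final answer: 12499


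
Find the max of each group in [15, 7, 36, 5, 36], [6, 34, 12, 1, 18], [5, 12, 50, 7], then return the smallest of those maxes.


Find max of each group:
  Group 1: [15, 7, 36, 5, 36] -> max = 36
  Group 2: [6, 34, 12, 1, 18] -> max = 34
  Group 3: [5, 12, 50, 7] -> max = 50
Maxes: [36, 34, 50]
Minimum of maxes = 34
Final answer: 34


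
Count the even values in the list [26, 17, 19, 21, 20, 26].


Check each element:
  26 is even
  17 is odd
  19 is odd
  21 is odd
  20 is even
  26 is even
Evens: [26, 20, 26]
Count of evens = 3
Final answer: 3


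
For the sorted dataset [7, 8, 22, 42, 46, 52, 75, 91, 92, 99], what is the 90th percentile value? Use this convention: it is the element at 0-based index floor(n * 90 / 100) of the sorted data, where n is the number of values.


The dataset has n = 10 elements.
Index = floor(10 * 90 / 100) = floor(900 / 100) = floor(9) = 9
Counting from index 0 in the sorted data, the element at index 9 is 99.
Final answer: 99


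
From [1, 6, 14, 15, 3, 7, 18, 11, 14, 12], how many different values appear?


List all unique values:
Distinct values: [1, 3, 6, 7, 11, 12, 14, 15, 18]
Count = 9
Final answer: 9


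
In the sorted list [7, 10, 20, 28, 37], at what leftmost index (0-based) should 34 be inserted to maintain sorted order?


List is sorted: [7, 10, 20, 28, 37]
We need the leftmost position where 34 can be inserted, i.e. the first index whose element is >= 34 (or the end of the list if none is).
Binary search with low=0, high=5 (0-based indices):
  low=0, high=5, mid=2: a[2]=20 < 34, so low = 3
  low=3, high=5, mid=4: a[4]=37 >= 34, so high = 4
  low=3, high=4, mid=3: a[3]=28 < 34, so low = 4
Now low = high = 4, so the insertion index is 4.
Final answer: 4


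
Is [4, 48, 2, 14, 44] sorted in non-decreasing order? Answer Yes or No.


Check consecutive pairs:
  4 <= 48? True
  48 <= 2? False
  2 <= 14? True
  14 <= 44? True
1 consecutive pair(s) are out of order, so the list is not sorted.
Final answer: No


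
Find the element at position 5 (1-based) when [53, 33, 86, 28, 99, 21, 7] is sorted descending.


Sort descending: [99, 86, 53, 33, 28, 21, 7]
The 5th element (1-indexed) is at index 4.
Value = 28
Final answer: 28


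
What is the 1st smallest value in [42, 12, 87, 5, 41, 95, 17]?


Sort ascending: [5, 12, 17, 41, 42, 87, 95]
The 1st element (1-indexed) is at index 0.
Value = 5
Final answer: 5


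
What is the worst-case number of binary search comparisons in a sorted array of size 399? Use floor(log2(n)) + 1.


Binary search halves the search space each step.
Maximum comparisons = floor(log2(399)) + 1
log2(399) = 8.6402
floor(log2(399)) = 8, so 8 + 1 = 9
Final answer: 9


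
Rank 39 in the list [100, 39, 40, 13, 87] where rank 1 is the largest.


Sort descending: [100, 87, 40, 39, 13]
Find 39 in the sorted list.
39 is at position 4.
Final answer: 4


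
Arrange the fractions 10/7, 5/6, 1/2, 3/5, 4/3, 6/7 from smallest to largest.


Convert to decimal for comparison:
  10/7 = 1.4286
  5/6 = 0.8333
  1/2 = 0.5
  3/5 = 0.6
  4/3 = 1.3333
  6/7 = 0.8571
Decimals in increasing order: 0.5 < 0.6 < 0.8333 < 0.8571 < 1.3333 < 1.4286
Writing each back as its fraction gives the sorted order.
Final answer: 1/2, 3/5, 5/6, 6/7, 4/3, 10/7


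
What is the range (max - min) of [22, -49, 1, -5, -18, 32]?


Maximum value: 32
Minimum value: -49
Range = 32 - (-49) = 81
Final answer: 81


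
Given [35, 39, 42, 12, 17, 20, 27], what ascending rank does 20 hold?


Sort ascending: [12, 17, 20, 27, 35, 39, 42]
Find 20 in the sorted list.
20 is at position 3 (1-indexed).
Final answer: 3


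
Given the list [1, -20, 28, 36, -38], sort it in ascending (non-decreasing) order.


Original list: [1, -20, 28, 36, -38]
Repeatedly take the smallest remaining element:
  Remaining [1, -20, 28, 36, -38] -> smallest is -38
  Remaining [1, -20, 28, 36] -> smallest is -20
  Remaining [1, 28, 36] -> smallest is 1
  Remaining [28, 36] -> smallest is 28
  Remaining [36] -> smallest is 36
Collecting the picks in order gives the sorted list.
Final answer: [-38, -20, 1, 28, 36]


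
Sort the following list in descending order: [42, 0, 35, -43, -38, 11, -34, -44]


Original list: [42, 0, 35, -43, -38, 11, -34, -44]
Repeatedly take the largest remaining element:
  Remaining [42, 0, 35, -43, -38, 11, -34, -44] -> largest is 42
  Remaining [0, 35, -43, -38, 11, -34, -44] -> largest is 35
  Remaining [0, -43, -38, 11, -34, -44] -> largest is 11
  Remaining [0, -43, -38, -34, -44] -> largest is 0
  Remaining [-43, -38, -34, -44] -> largest is -34
  Remaining [-43, -38, -44] -> largest is -38
  Remaining [-43, -44] -> largest is -43
  Remaining [-44] -> largest is -44
Collecting the picks in order gives the descending list.
Final answer: [42, 35, 11, 0, -34, -38, -43, -44]


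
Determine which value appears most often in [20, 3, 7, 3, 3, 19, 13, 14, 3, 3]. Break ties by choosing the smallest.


Count the frequency of each value:
  3 appears 5 time(s)
  7 appears 1 time(s)
  13 appears 1 time(s)
  14 appears 1 time(s)
  19 appears 1 time(s)
  20 appears 1 time(s)
Maximum frequency is 5.
Only 3 reaches that frequency, so it is the mode.
Final answer: 3


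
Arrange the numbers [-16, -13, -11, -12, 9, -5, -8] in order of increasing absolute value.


Compute absolute values:
  |-16| = 16
  |-13| = 13
  |-11| = 11
  |-12| = 12
  |9| = 9
  |-5| = 5
  |-8| = 8
Absolute values in increasing order: 5 < 8 < 9 < 11 < 12 < 13 < 16
Listing the original numbers in that order gives the answer.
Final answer: [-5, -8, 9, -11, -12, -13, -16]


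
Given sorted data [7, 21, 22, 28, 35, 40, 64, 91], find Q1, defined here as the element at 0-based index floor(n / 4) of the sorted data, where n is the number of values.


The list has n = 8 elements.
Q1 index = floor(8 / 4) = floor(2) = 2
Counting from index 0 in the sorted data, the element at index 2 is 22.
Final answer: 22


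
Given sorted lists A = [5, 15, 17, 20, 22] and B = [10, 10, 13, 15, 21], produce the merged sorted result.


List A: [5, 15, 17, 20, 22]
List B: [10, 10, 13, 15, 21]
Repeatedly compare the front elements and take the smaller:
  5 vs 10 -> take 5
  15 vs 10 -> take 10
  15 vs 10 -> take 10
  15 vs 13 -> take 13
  15 vs 15 -> take 15
  17 vs 15 -> take 15
  17 vs 21 -> take 17
  20 vs 21 -> take 20
  22 vs 21 -> take 21
  B is exhausted; append the rest of A: [22]
Final answer: [5, 10, 10, 13, 15, 15, 17, 20, 21, 22]


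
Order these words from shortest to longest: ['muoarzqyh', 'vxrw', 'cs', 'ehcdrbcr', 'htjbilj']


Compute lengths:
  'muoarzqyh' has length 9
  'vxrw' has length 4
  'cs' has length 2
  'ehcdrbcr' has length 8
  'htjbilj' has length 7
Lengths in increasing order: 2 < 4 < 7 < 8 < 9
Listing the words in that order gives the answer.
Final answer: ['cs', 'vxrw', 'htjbilj', 'ehcdrbcr', 'muoarzqyh']


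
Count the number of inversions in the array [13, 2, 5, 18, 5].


For each element, count the later elements that are smaller than it:
  13 (index 0): smaller elements after it = [2, 5, 5] -> 3
  2 (index 1): smaller elements after it = [] -> 0
  5 (index 2): smaller elements after it = [] -> 0
  18 (index 3): smaller elements after it = [5] -> 1
Total inversions = 3 + 0 + 0 + 1 = 4
Final answer: 4


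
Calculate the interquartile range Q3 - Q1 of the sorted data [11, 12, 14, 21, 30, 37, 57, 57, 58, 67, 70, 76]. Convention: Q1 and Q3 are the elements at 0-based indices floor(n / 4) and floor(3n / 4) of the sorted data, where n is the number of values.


The data has n = 12 elements.
Q1 index = floor(12 / 4) = floor(3) = 3; Q3 index = floor(3 * 12 / 4) = floor(9) = 9
Q1 = element at index 3 = 21
Q3 = element at index 9 = 67
IQR = 67 - 21 = 46
Final answer: 46


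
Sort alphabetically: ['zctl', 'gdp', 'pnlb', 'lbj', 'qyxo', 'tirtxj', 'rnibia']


Compare strings character by character (the first differing letter decides):
  'gdp' < 'lbj' since 'g' < 'l' at position 1
  'lbj' < 'pnlb' since 'l' < 'p' at position 1
  'pnlb' < 'qyxo' since 'p' < 'q' at position 1
  'qyxo' < 'rnibia' since 'q' < 'r' at position 1
  'rnibia' < 'tirtxj' since 'r' < 't' at position 1
  'tirtxj' < 'zctl' since 't' < 'z' at position 1
Chaining these comparisons gives the alphabetical order.
Final answer: ['gdp', 'lbj', 'pnlb', 'qyxo', 'rnibia', 'tirtxj', 'zctl']


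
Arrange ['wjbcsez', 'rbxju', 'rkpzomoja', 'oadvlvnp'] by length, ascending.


Compute lengths:
  'wjbcsez' has length 7
  'rbxju' has length 5
  'rkpzomoja' has length 9
  'oadvlvnp' has length 8
Lengths in increasing order: 5 < 7 < 8 < 9
Listing the words in that order gives the answer.
Final answer: ['rbxju', 'wjbcsez', 'oadvlvnp', 'rkpzomoja']


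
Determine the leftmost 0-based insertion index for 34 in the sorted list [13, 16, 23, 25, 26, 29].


List is sorted: [13, 16, 23, 25, 26, 29]
We need the leftmost position where 34 can be inserted, i.e. the first index whose element is >= 34 (or the end of the list if none is).
Binary search with low=0, high=6 (0-based indices):
  low=0, high=6, mid=3: a[3]=25 < 34, so low = 4
  low=4, high=6, mid=5: a[5]=29 < 34, so low = 6
Now low = high = 6, so the insertion index is 6.
Final answer: 6


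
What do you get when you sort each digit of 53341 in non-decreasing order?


The number 53341 has digits: 5, 3, 3, 4, 1
Sorted: 1, 3, 3, 4, 5
Joining the sorted digits gives the result.
Final answer: 13345


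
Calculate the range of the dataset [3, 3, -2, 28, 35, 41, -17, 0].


Maximum value: 41
Minimum value: -17
Range = 41 - (-17) = 58
Final answer: 58


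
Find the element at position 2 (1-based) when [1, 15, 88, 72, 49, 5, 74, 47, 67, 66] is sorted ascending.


Sort ascending: [1, 5, 15, 47, 49, 66, 67, 72, 74, 88]
The 2nd element (1-indexed) is at index 1.
Value = 5
Final answer: 5


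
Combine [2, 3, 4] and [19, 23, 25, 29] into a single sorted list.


List A: [2, 3, 4]
List B: [19, 23, 25, 29]
Repeatedly compare the front elements and take the smaller:
  2 vs 19 -> take 2
  3 vs 19 -> take 3
  4 vs 19 -> take 4
  A is exhausted; append the rest of B: [19, 23, 25, 29]
Final answer: [2, 3, 4, 19, 23, 25, 29]


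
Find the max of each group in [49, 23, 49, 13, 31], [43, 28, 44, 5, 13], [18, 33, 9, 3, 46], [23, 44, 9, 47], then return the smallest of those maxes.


Find max of each group:
  Group 1: [49, 23, 49, 13, 31] -> max = 49
  Group 2: [43, 28, 44, 5, 13] -> max = 44
  Group 3: [18, 33, 9, 3, 46] -> max = 46
  Group 4: [23, 44, 9, 47] -> max = 47
Maxes: [49, 44, 46, 47]
Minimum of maxes = 44
Final answer: 44


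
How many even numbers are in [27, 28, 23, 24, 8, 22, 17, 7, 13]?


Check each element:
  27 is odd
  28 is even
  23 is odd
  24 is even
  8 is even
  22 is even
  17 is odd
  7 is odd
  13 is odd
Evens: [28, 24, 8, 22]
Count of evens = 4
Final answer: 4


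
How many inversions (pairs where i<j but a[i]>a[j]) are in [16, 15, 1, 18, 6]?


For each element, count the later elements that are smaller than it:
  16 (index 0): smaller elements after it = [15, 1, 6] -> 3
  15 (index 1): smaller elements after it = [1, 6] -> 2
  1 (index 2): smaller elements after it = [] -> 0
  18 (index 3): smaller elements after it = [6] -> 1
Total inversions = 3 + 2 + 0 + 1 = 6
Final answer: 6


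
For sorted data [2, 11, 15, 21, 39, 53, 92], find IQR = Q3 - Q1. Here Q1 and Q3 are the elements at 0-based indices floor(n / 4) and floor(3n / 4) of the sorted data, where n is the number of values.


The data has n = 7 elements.
Q1 index = floor(7 / 4) = floor(1.75) = 1; Q3 index = floor(3 * 7 / 4) = floor(5.25) = 5
Q1 = element at index 1 = 11
Q3 = element at index 5 = 53
IQR = 53 - 11 = 42
Final answer: 42


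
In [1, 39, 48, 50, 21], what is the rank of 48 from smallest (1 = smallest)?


Sort ascending: [1, 21, 39, 48, 50]
Find 48 in the sorted list.
48 is at position 4 (1-indexed).
Final answer: 4


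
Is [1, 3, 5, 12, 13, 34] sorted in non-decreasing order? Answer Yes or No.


Check consecutive pairs:
  1 <= 3? True
  3 <= 5? True
  5 <= 12? True
  12 <= 13? True
  13 <= 34? True
Every consecutive pair is in order, so the list is non-decreasing.
Final answer: Yes


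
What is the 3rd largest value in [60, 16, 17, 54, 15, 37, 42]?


Sort descending: [60, 54, 42, 37, 17, 16, 15]
The 3rd element (1-indexed) is at index 2.
Value = 42
Final answer: 42


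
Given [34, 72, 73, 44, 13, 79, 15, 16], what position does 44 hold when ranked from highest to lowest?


Sort descending: [79, 73, 72, 44, 34, 16, 15, 13]
Find 44 in the sorted list.
44 is at position 4.
Final answer: 4


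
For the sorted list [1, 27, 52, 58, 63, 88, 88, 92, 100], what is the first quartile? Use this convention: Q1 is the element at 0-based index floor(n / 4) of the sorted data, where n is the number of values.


The list has n = 9 elements.
Q1 index = floor(9 / 4) = floor(2.25) = 2
Counting from index 0 in the sorted data, the element at index 2 is 52.
Final answer: 52


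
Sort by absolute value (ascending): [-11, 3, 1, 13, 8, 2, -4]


Compute absolute values:
  |-11| = 11
  |3| = 3
  |1| = 1
  |13| = 13
  |8| = 8
  |2| = 2
  |-4| = 4
Absolute values in increasing order: 1 < 2 < 3 < 4 < 8 < 11 < 13
Listing the original numbers in that order gives the answer.
Final answer: [1, 2, 3, -4, 8, -11, 13]


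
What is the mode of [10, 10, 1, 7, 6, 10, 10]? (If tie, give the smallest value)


Count the frequency of each value:
  1 appears 1 time(s)
  6 appears 1 time(s)
  7 appears 1 time(s)
  10 appears 4 time(s)
Maximum frequency is 4.
Only 10 reaches that frequency, so it is the mode.
Final answer: 10


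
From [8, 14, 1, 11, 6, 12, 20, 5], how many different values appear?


List all unique values:
Distinct values: [1, 5, 6, 8, 11, 12, 14, 20]
Count = 8
Final answer: 8


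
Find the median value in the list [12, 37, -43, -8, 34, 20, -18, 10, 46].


First, sort the list: [-43, -18, -8, 10, 12, 20, 34, 37, 46]
The list has 9 elements (odd count).
The middle index is 4 (0-based), and the element there is 12.
Final answer: 12


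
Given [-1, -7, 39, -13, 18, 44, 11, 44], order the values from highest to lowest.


Original list: [-1, -7, 39, -13, 18, 44, 11, 44]
Repeatedly take the largest remaining element:
  Remaining [-1, -7, 39, -13, 18, 44, 11, 44] -> largest is 44
  Remaining [-1, -7, 39, -13, 18, 11, 44] -> largest is 44
  Remaining [-1, -7, 39, -13, 18, 11] -> largest is 39
  Remaining [-1, -7, -13, 18, 11] -> largest is 18
  Remaining [-1, -7, -13, 11] -> largest is 11
  Remaining [-1, -7, -13] -> largest is -1
  Remaining [-7, -13] -> largest is -7
  Remaining [-13] -> largest is -13
Collecting the picks in order gives the descending list.
Final answer: [44, 44, 39, 18, 11, -1, -7, -13]


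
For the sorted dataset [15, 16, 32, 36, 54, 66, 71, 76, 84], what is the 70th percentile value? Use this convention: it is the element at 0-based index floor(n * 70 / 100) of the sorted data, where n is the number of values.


The dataset has n = 9 elements.
Index = floor(9 * 70 / 100) = floor(630 / 100) = floor(6.3) = 6
Counting from index 0 in the sorted data, the element at index 6 is 71.
Final answer: 71


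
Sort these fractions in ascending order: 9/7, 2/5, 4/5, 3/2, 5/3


Convert to decimal for comparison:
  9/7 = 1.2857
  2/5 = 0.4
  4/5 = 0.8
  3/2 = 1.5
  5/3 = 1.6667
Decimals in increasing order: 0.4 < 0.8 < 1.2857 < 1.5 < 1.6667
Writing each back as its fraction gives the sorted order.
Final answer: 2/5, 4/5, 9/7, 3/2, 5/3


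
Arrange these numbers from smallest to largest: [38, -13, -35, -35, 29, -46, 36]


Original list: [38, -13, -35, -35, 29, -46, 36]
Repeatedly take the smallest remaining element:
  Remaining [38, -13, -35, -35, 29, -46, 36] -> smallest is -46
  Remaining [38, -13, -35, -35, 29, 36] -> smallest is -35
  Remaining [38, -13, -35, 29, 36] -> smallest is -35
  Remaining [38, -13, 29, 36] -> smallest is -13
  Remaining [38, 29, 36] -> smallest is 29
  Remaining [38, 36] -> smallest is 36
  Remaining [38] -> smallest is 38
Collecting the picks in order gives the sorted list.
Final answer: [-46, -35, -35, -13, 29, 36, 38]


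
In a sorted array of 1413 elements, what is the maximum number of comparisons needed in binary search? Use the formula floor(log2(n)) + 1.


Binary search halves the search space each step.
Maximum comparisons = floor(log2(1413)) + 1
log2(1413) = 10.4645
floor(log2(1413)) = 10, so 10 + 1 = 11
Final answer: 11


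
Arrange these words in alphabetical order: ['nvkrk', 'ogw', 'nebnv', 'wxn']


Compare strings character by character (the first differing letter decides):
  'nebnv' < 'nvkrk' since 'e' < 'v' at position 2
  'nvkrk' < 'ogw' since 'n' < 'o' at position 1
  'ogw' < 'wxn' since 'o' < 'w' at position 1
Chaining these comparisons gives the alphabetical order.
Final answer: ['nebnv', 'nvkrk', 'ogw', 'wxn']


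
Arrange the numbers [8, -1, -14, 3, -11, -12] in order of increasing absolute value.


Compute absolute values:
  |8| = 8
  |-1| = 1
  |-14| = 14
  |3| = 3
  |-11| = 11
  |-12| = 12
Absolute values in increasing order: 1 < 3 < 8 < 11 < 12 < 14
Listing the original numbers in that order gives the answer.
Final answer: [-1, 3, 8, -11, -12, -14]


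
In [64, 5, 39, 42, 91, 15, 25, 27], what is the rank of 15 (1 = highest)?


Sort descending: [91, 64, 42, 39, 27, 25, 15, 5]
Find 15 in the sorted list.
15 is at position 7.
Final answer: 7


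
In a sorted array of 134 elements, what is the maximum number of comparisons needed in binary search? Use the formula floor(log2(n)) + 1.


Binary search halves the search space each step.
Maximum comparisons = floor(log2(134)) + 1
log2(134) = 7.0661
floor(log2(134)) = 7, so 7 + 1 = 8
Final answer: 8


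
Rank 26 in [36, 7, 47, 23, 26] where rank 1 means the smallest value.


Sort ascending: [7, 23, 26, 36, 47]
Find 26 in the sorted list.
26 is at position 3 (1-indexed).
Final answer: 3


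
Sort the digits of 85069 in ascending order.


The number 85069 has digits: 8, 5, 0, 6, 9
Sorted: 0, 5, 6, 8, 9
Joining the sorted digits gives the result.
Final answer: 05689


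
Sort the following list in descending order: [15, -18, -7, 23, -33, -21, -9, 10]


Original list: [15, -18, -7, 23, -33, -21, -9, 10]
Repeatedly take the largest remaining element:
  Remaining [15, -18, -7, 23, -33, -21, -9, 10] -> largest is 23
  Remaining [15, -18, -7, -33, -21, -9, 10] -> largest is 15
  Remaining [-18, -7, -33, -21, -9, 10] -> largest is 10
  Remaining [-18, -7, -33, -21, -9] -> largest is -7
  Remaining [-18, -33, -21, -9] -> largest is -9
  Remaining [-18, -33, -21] -> largest is -18
  Remaining [-33, -21] -> largest is -21
  Remaining [-33] -> largest is -33
Collecting the picks in order gives the descending list.
Final answer: [23, 15, 10, -7, -9, -18, -21, -33]


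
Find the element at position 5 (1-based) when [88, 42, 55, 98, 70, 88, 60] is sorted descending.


Sort descending: [98, 88, 88, 70, 60, 55, 42]
The 5th element (1-indexed) is at index 4.
Value = 60
Final answer: 60


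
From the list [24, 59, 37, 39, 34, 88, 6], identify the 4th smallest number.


Sort ascending: [6, 24, 34, 37, 39, 59, 88]
The 4th element (1-indexed) is at index 3.
Value = 37
Final answer: 37


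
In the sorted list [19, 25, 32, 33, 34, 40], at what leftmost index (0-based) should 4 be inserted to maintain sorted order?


List is sorted: [19, 25, 32, 33, 34, 40]
We need the leftmost position where 4 can be inserted, i.e. the first index whose element is >= 4 (or the end of the list if none is).
Binary search with low=0, high=6 (0-based indices):
  low=0, high=6, mid=3: a[3]=33 >= 4, so high = 3
  low=0, high=3, mid=1: a[1]=25 >= 4, so high = 1
  low=0, high=1, mid=0: a[0]=19 >= 4, so high = 0
Now low = high = 0, so the insertion index is 0.
Final answer: 0


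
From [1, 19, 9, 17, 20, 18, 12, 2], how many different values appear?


List all unique values:
Distinct values: [1, 2, 9, 12, 17, 18, 19, 20]
Count = 8
Final answer: 8


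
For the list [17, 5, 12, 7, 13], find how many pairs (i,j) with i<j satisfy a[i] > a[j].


For each element, count the later elements that are smaller than it:
  17 (index 0): smaller elements after it = [5, 12, 7, 13] -> 4
  5 (index 1): smaller elements after it = [] -> 0
  12 (index 2): smaller elements after it = [7] -> 1
  7 (index 3): smaller elements after it = [] -> 0
Total inversions = 4 + 0 + 1 + 0 = 5
Final answer: 5


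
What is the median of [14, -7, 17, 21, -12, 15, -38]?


First, sort the list: [-38, -12, -7, 14, 15, 17, 21]
The list has 7 elements (odd count).
The middle index is 3 (0-based), and the element there is 14.
Final answer: 14


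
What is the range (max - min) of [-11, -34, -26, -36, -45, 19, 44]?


Maximum value: 44
Minimum value: -45
Range = 44 - (-45) = 89
Final answer: 89


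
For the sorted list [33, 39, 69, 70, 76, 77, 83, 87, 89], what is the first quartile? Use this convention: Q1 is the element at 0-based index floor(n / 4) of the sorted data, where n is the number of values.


The list has n = 9 elements.
Q1 index = floor(9 / 4) = floor(2.25) = 2
Counting from index 0 in the sorted data, the element at index 2 is 69.
Final answer: 69


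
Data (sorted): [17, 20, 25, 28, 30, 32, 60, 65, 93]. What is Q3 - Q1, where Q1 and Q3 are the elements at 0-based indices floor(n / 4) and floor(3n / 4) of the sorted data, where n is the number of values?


The data has n = 9 elements.
Q1 index = floor(9 / 4) = floor(2.25) = 2; Q3 index = floor(3 * 9 / 4) = floor(6.75) = 6
Q1 = element at index 2 = 25
Q3 = element at index 6 = 60
IQR = 60 - 25 = 35
Final answer: 35


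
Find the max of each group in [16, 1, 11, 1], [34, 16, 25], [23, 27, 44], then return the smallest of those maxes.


Find max of each group:
  Group 1: [16, 1, 11, 1] -> max = 16
  Group 2: [34, 16, 25] -> max = 34
  Group 3: [23, 27, 44] -> max = 44
Maxes: [16, 34, 44]
Minimum of maxes = 16
Final answer: 16


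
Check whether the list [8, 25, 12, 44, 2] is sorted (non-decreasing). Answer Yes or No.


Check consecutive pairs:
  8 <= 25? True
  25 <= 12? False
  12 <= 44? True
  44 <= 2? False
2 consecutive pair(s) are out of order, so the list is not sorted.
Final answer: No


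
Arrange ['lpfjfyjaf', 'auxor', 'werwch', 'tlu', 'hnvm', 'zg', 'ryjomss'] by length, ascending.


Compute lengths:
  'lpfjfyjaf' has length 9
  'auxor' has length 5
  'werwch' has length 6
  'tlu' has length 3
  'hnvm' has length 4
  'zg' has length 2
  'ryjomss' has length 7
Lengths in increasing order: 2 < 3 < 4 < 5 < 6 < 7 < 9
Listing the words in that order gives the answer.
Final answer: ['zg', 'tlu', 'hnvm', 'auxor', 'werwch', 'ryjomss', 'lpfjfyjaf']


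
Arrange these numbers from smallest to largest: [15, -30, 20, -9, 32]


Original list: [15, -30, 20, -9, 32]
Repeatedly take the smallest remaining element:
  Remaining [15, -30, 20, -9, 32] -> smallest is -30
  Remaining [15, 20, -9, 32] -> smallest is -9
  Remaining [15, 20, 32] -> smallest is 15
  Remaining [20, 32] -> smallest is 20
  Remaining [32] -> smallest is 32
Collecting the picks in order gives the sorted list.
Final answer: [-30, -9, 15, 20, 32]


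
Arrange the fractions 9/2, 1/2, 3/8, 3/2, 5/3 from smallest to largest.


Convert to decimal for comparison:
  9/2 = 4.5
  1/2 = 0.5
  3/8 = 0.375
  3/2 = 1.5
  5/3 = 1.6667
Decimals in increasing order: 0.375 < 0.5 < 1.5 < 1.6667 < 4.5
Writing each back as its fraction gives the sorted order.
Final answer: 3/8, 1/2, 3/2, 5/3, 9/2


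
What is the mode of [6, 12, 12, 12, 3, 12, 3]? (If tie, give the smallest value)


Count the frequency of each value:
  3 appears 2 time(s)
  6 appears 1 time(s)
  12 appears 4 time(s)
Maximum frequency is 4.
Only 12 reaches that frequency, so it is the mode.
Final answer: 12


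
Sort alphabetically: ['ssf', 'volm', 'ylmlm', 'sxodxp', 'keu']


Compare strings character by character (the first differing letter decides):
  'keu' < 'ssf' since 'k' < 's' at position 1
  'ssf' < 'sxodxp' since 's' < 'x' at position 2
  'sxodxp' < 'volm' since 's' < 'v' at position 1
  'volm' < 'ylmlm' since 'v' < 'y' at position 1
Chaining these comparisons gives the alphabetical order.
Final answer: ['keu', 'ssf', 'sxodxp', 'volm', 'ylmlm']


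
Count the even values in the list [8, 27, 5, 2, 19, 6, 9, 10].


Check each element:
  8 is even
  27 is odd
  5 is odd
  2 is even
  19 is odd
  6 is even
  9 is odd
  10 is even
Evens: [8, 2, 6, 10]
Count of evens = 4
Final answer: 4


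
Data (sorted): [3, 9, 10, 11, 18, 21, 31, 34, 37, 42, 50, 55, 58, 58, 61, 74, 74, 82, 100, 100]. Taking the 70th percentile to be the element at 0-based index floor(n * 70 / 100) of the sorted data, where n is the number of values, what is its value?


The dataset has n = 20 elements.
Index = floor(20 * 70 / 100) = floor(1400 / 100) = floor(14) = 14
Counting from index 0 in the sorted data, the element at index 14 is 61.
Final answer: 61


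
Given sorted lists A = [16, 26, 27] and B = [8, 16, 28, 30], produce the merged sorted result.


List A: [16, 26, 27]
List B: [8, 16, 28, 30]
Repeatedly compare the front elements and take the smaller:
  16 vs 8 -> take 8
  16 vs 16 -> take 16
  26 vs 16 -> take 16
  26 vs 28 -> take 26
  27 vs 28 -> take 27
  A is exhausted; append the rest of B: [28, 30]
Final answer: [8, 16, 16, 26, 27, 28, 30]


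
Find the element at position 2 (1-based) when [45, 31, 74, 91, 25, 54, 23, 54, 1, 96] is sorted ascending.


Sort ascending: [1, 23, 25, 31, 45, 54, 54, 74, 91, 96]
The 2nd element (1-indexed) is at index 1.
Value = 23
Final answer: 23


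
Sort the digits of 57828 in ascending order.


The number 57828 has digits: 5, 7, 8, 2, 8
Sorted: 2, 5, 7, 8, 8
Joining the sorted digits gives the result.
Final answer: 25788


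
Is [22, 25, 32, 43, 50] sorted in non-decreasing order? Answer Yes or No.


Check consecutive pairs:
  22 <= 25? True
  25 <= 32? True
  32 <= 43? True
  43 <= 50? True
Every consecutive pair is in order, so the list is non-decreasing.
Final answer: Yes


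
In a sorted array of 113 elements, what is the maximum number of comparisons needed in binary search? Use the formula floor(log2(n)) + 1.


Binary search halves the search space each step.
Maximum comparisons = floor(log2(113)) + 1
log2(113) = 6.8202
floor(log2(113)) = 6, so 6 + 1 = 7
Final answer: 7


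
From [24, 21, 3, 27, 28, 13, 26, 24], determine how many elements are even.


Check each element:
  24 is even
  21 is odd
  3 is odd
  27 is odd
  28 is even
  13 is odd
  26 is even
  24 is even
Evens: [24, 28, 26, 24]
Count of evens = 4
Final answer: 4


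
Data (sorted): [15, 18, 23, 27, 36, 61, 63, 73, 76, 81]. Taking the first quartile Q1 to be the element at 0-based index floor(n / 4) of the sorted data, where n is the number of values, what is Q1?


The list has n = 10 elements.
Q1 index = floor(10 / 4) = floor(2.5) = 2
Counting from index 0 in the sorted data, the element at index 2 is 23.
Final answer: 23


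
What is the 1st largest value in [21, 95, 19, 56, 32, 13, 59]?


Sort descending: [95, 59, 56, 32, 21, 19, 13]
The 1st element (1-indexed) is at index 0.
Value = 95
Final answer: 95


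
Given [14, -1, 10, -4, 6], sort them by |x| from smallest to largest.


Compute absolute values:
  |14| = 14
  |-1| = 1
  |10| = 10
  |-4| = 4
  |6| = 6
Absolute values in increasing order: 1 < 4 < 6 < 10 < 14
Listing the original numbers in that order gives the answer.
Final answer: [-1, -4, 6, 10, 14]


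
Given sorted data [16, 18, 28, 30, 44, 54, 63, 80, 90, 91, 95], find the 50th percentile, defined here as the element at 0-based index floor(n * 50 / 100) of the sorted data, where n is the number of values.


The dataset has n = 11 elements.
Index = floor(11 * 50 / 100) = floor(550 / 100) = floor(5.5) = 5
Counting from index 0 in the sorted data, the element at index 5 is 54.
Final answer: 54


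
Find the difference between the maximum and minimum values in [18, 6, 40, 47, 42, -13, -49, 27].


Maximum value: 47
Minimum value: -49
Range = 47 - (-49) = 96
Final answer: 96


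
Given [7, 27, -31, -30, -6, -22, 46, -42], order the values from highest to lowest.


Original list: [7, 27, -31, -30, -6, -22, 46, -42]
Repeatedly take the largest remaining element:
  Remaining [7, 27, -31, -30, -6, -22, 46, -42] -> largest is 46
  Remaining [7, 27, -31, -30, -6, -22, -42] -> largest is 27
  Remaining [7, -31, -30, -6, -22, -42] -> largest is 7
  Remaining [-31, -30, -6, -22, -42] -> largest is -6
  Remaining [-31, -30, -22, -42] -> largest is -22
  Remaining [-31, -30, -42] -> largest is -30
  Remaining [-31, -42] -> largest is -31
  Remaining [-42] -> largest is -42
Collecting the picks in order gives the descending list.
Final answer: [46, 27, 7, -6, -22, -30, -31, -42]
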